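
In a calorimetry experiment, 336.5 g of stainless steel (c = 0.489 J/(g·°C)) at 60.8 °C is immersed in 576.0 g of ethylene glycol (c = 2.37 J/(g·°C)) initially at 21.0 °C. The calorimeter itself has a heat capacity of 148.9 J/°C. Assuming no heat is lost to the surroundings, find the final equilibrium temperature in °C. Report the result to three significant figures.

Heat lost by stainless steel = heat gained by ethylene glycol + calorimeter.
(336.5)(0.489)(60.8 − T) = [(576.0)(2.37) + 148.9](T − 21.0)
164.5485 (60.8 − T) = 1514.02 (T − 21.0)
10005 − 164.5485 T = 1514.02 T − 31794
41799 = 1678.5685 T
T = 24.90 °C

T_f = 24.9 °C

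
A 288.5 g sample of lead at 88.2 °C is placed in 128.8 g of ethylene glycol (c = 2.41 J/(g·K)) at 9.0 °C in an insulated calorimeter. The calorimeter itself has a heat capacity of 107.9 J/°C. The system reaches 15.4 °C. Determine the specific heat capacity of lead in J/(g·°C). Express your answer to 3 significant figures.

c = 0.127 J/(g·°C)

q_gained = (128.8 × 2.41 + 107.9) × (15.4 − 9.0) = 2677 J
q_lost = 288.5 × c × (88.2 − 15.4) = 21002.8 c
Set equal: c = 2677 / 21002.8 = 0.127 J/(g·°C)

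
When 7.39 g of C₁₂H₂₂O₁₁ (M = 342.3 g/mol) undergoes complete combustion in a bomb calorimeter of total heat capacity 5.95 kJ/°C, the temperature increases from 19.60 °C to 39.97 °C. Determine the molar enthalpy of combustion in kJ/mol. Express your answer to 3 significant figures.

ΔH = -5610 kJ/mol

ΔT = 39.97 − 19.60 = 20.37 °C
q_cal = C_cal × ΔT = 5.95 × 20.37 = 121.2015 kJ
n = 7.39 / 342.3 = 0.02159 mol
q_rxn = −q_cal = -121.2015 kJ
ΔH = -121.2015 / 0.02159 = -5614 kJ/mol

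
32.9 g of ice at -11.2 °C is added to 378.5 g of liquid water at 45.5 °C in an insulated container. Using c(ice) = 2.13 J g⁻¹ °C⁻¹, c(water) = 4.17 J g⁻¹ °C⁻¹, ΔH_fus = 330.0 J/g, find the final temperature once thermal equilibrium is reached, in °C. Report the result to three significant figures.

Heat to bring ice to 0 °C and melt it: q₁ = 32.9×2.13×11.2 + 32.9×330.0 = 11642 J
Heat the water can supply cooling to 0 °C: 378.5×4.17×45.5 = 71814.7 J > q₁, so all ice melts.
Energy balance: 378.5×4.17×(45.5 − T) = 11642 + 32.9×4.17×(T − 0)
1578.345(45.5 − T) = 11642 + 137.193 T
71814.7 − 11642 = 1715.538 T
T = 60172.7 / 1715.538 = 35.08 °C

T_f = 35.1 °C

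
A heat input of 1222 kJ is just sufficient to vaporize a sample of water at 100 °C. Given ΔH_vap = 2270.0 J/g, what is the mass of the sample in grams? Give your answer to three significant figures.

m = q / ΔH_vap = 1222000 J / 2270.0 J/g = 538 g

m = 538 g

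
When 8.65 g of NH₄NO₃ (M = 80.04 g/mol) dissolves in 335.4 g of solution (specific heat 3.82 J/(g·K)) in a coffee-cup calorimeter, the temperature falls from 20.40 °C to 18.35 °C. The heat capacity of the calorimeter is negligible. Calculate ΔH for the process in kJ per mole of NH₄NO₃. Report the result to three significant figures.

|ΔT| = |18.35 − 20.40| = 2.05 °C
|q_surr| = (335.4 × 3.82) × 2.05 = 1281.228 × 2.05 = 2627 J
n(NH₄NO₃) = 8.65 / 80.04 = 0.1081 mol
Temperature fell, so q_rxn = +|q_surr| = 2.627 kJ
ΔH = q_rxn / n = 24.30 kJ/mol

ΔH = 24.3 kJ/mol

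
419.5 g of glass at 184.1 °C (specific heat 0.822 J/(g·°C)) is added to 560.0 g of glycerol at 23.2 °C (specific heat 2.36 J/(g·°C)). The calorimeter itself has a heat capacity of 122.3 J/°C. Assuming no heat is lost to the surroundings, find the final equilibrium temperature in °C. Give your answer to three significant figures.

T_f = 54.2 °C

Heat lost by glass = heat gained by glycerol + calorimeter.
(419.5)(0.822)(184.1 − T) = [(560.0)(2.36) + 122.3](T − 23.2)
344.829 (184.1 − T) = 1443.9 (T − 23.2)
63483 − 344.829 T = 1443.9 T − 33498
96981 = 1788.729 T
T = 54.22 °C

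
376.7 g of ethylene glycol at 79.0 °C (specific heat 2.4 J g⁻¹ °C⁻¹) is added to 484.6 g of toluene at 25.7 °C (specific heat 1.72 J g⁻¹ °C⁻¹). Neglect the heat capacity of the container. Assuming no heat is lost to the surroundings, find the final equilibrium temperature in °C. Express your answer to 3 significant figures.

T_f = 53.4 °C

Heat lost by ethylene glycol = heat gained by toluene.
(376.7)(2.4)(79.0 − T) = (484.6)(1.72)(T − 25.7)
904.08 (79.0 − T) = 833.512 (T − 25.7)
71422 − 904.08 T = 833.512 T − 21421
92843 = 1737.592 T
T = 53.43 °C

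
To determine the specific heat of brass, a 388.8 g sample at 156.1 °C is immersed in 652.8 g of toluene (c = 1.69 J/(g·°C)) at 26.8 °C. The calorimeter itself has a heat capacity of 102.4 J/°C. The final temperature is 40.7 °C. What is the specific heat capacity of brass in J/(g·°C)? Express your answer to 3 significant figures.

q_gained = (652.8 × 1.69 + 102.4) × (40.7 − 26.8) = 16760 J
q_lost = 388.8 × c × (156.1 − 40.7) = 44867.52 c
Set equal: c = 16760 / 44867.52 = 0.374 J/(g·°C)

c = 0.374 J/(g·°C)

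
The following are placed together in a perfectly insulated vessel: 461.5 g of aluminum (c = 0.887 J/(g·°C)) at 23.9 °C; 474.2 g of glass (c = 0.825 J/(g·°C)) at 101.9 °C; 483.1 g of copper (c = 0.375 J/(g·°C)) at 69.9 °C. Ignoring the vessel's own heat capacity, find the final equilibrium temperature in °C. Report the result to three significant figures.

Σ mᵢcᵢ(T − Tᵢ) = 0  ⇒  T = Σ mᵢcᵢTᵢ / Σ mᵢcᵢ
Σ mᵢcᵢ = 461.5×0.887 + 474.2×0.825 + 483.1×0.375 = 981.7280
Σ mᵢcᵢTᵢ = 409.3505×23.9 + 391.215×101.9 + 181.1625×69.9 = 62312
T = 62312 / 981.7280 = 63.47 °C

T_f = 63.5 °C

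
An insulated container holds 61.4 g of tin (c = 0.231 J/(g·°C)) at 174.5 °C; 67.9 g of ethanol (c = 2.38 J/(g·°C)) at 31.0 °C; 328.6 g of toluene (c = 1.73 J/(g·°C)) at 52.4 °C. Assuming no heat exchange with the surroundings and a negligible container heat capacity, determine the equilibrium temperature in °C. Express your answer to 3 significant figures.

Σ mᵢcᵢ(T − Tᵢ) = 0  ⇒  T = Σ mᵢcᵢTᵢ / Σ mᵢcᵢ
Σ mᵢcᵢ = 61.4×0.231 + 67.9×2.38 + 328.6×1.73 = 744.2634
Σ mᵢcᵢTᵢ = 14.1834×174.5 + 161.602×31.0 + 568.478×52.4 = 37273
T = 37273 / 744.2634 = 50.08 °C

T_f = 50.1 °C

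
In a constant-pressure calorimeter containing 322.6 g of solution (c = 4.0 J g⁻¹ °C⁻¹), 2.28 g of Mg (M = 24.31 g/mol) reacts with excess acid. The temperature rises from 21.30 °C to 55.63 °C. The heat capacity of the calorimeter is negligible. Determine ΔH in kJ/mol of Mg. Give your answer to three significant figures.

|ΔT| = |55.63 − 21.30| = 34.33 °C
|q_surr| = (322.6 × 4.0) × 34.33 = 1290.4 × 34.33 = 44300 J
n(Mg) = 2.28 / 24.31 = 0.09379 mol
Temperature rose, so q_rxn = −|q_surr| = -44.30 kJ
ΔH = q_rxn / n = -472.3 kJ/mol

ΔH = -472 kJ/mol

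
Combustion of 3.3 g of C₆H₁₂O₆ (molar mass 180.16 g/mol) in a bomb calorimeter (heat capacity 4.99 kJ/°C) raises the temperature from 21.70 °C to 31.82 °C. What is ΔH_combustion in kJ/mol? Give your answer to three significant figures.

ΔT = 31.82 − 21.70 = 10.12 °C
q_cal = C_cal × ΔT = 4.99 × 10.12 = 50.4988 kJ
n = 3.3 / 180.16 = 0.01832 mol
q_rxn = −q_cal = -50.4988 kJ
ΔH = -50.4988 / 0.01832 = -2756 kJ/mol

ΔH = -2760 kJ/mol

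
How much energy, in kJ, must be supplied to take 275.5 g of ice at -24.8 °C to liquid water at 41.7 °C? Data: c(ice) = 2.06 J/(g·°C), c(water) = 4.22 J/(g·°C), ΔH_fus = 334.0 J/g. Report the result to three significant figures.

q1 (heat ice -24.8→0.0 °C): 275.5 × 2.06 × 24.8 = 14075 J
q2 (melt at 0 °C): 275.5 × 334.0 = 92017 J
q3 (heat water 0.0→41.7 °C): 275.5 × 4.22 × 41.7 = 48481 J
Total: 14075 + 92017 + 48481 = 154573 J = 155 kJ

q = 155 kJ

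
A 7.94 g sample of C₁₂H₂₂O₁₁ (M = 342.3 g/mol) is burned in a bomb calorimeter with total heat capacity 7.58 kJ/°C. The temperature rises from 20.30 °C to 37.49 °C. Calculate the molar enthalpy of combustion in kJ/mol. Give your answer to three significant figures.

ΔT = 37.49 − 20.30 = 17.19 °C
q_cal = C_cal × ΔT = 7.58 × 17.19 = 130.3002 kJ
n = 7.94 / 342.3 = 0.02320 mol
q_rxn = −q_cal = -130.3002 kJ
ΔH = -130.3002 / 0.02320 = -5616 kJ/mol

ΔH = -5620 kJ/mol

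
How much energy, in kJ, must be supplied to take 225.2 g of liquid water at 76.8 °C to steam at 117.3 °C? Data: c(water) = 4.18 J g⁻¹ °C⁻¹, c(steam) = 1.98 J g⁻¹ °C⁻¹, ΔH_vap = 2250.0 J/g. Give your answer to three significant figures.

q = 536 kJ

q1 (heat water 76.8→100.0 °C): 225.2 × 4.18 × 23.2 = 21839 J
q2 (vaporize at 100 °C): 225.2 × 2250.0 = 506700 J
q3 (heat steam 100.0→117.3 °C): 225.2 × 1.98 × 17.3 = 7714 J
Total: 21839 + 506700 + 7714 = 536253 J = 536 kJ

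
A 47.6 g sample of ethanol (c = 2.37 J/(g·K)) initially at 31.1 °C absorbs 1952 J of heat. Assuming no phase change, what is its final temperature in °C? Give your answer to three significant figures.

T_f = 48.4 °C

ΔT = q / (m c) = 1952 / (47.6 × 2.37) = 17.30 °C
T_f = 31.1 + 17.30 = 48.40 °C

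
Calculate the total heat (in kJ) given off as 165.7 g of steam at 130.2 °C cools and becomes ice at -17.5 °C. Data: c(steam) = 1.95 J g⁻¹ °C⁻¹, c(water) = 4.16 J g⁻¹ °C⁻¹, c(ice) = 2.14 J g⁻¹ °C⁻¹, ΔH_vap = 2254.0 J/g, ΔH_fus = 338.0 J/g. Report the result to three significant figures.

q1 (cool steam 130.2→100 °C): 165.7 × 1.95 × 30.2 = 9758 J
q2 (condense at 100 °C): 165.7 × 2254.0 = 373488 J
q3 (cool water 100→0 °C): 165.7 × 4.16 × 100.0 = 68931 J
q4 (freeze at 0 °C): 165.7 × 338.0 = 56007 J
q5 (cool ice 0→-17.5 °C): 165.7 × 2.14 × 17.5 = 6205 J
Total: 9758 + 373488 + 68931 + 56007 + 6205 = 514389 J = 514 kJ

q = 514 kJ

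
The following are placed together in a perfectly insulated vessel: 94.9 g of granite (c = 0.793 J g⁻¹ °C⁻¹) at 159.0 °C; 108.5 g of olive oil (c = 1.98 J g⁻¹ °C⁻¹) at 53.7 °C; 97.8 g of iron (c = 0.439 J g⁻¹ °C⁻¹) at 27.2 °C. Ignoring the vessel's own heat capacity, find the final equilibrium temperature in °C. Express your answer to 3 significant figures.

Σ mᵢcᵢ(T − Tᵢ) = 0  ⇒  T = Σ mᵢcᵢTᵢ / Σ mᵢcᵢ
Σ mᵢcᵢ = 94.9×0.793 + 108.5×1.98 + 97.8×0.439 = 333.0199
Σ mᵢcᵢTᵢ = 75.2557×159.0 + 214.83×53.7 + 42.9342×27.2 = 24670
T = 24670 / 333.0199 = 74.08 °C

T_f = 74.1 °C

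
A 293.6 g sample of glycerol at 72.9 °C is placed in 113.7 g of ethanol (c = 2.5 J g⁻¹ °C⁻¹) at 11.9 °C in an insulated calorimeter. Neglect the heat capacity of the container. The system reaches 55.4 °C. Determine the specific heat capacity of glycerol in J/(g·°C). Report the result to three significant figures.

c = 2.41 J/(g·°C)

q_gained = (113.7 × 2.5) × (55.4 − 11.9) = 12360 J
q_lost = 293.6 × c × (72.9 − 55.4) = 5138 c
Set equal: c = 12360 / 5138 = 2.41 J/(g·°C)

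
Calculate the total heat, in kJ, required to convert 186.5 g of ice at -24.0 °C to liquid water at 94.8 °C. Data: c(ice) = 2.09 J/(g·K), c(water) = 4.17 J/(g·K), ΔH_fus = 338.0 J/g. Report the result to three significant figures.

q = 146 kJ

q1 (heat ice -24.0→0.0 °C): 186.5 × 2.09 × 24.0 = 9355 J
q2 (melt at 0 °C): 186.5 × 338.0 = 63037 J
q3 (heat water 0.0→94.8 °C): 186.5 × 4.17 × 94.8 = 73726 J
Total: 9355 + 63037 + 73726 = 146118 J = 146 kJ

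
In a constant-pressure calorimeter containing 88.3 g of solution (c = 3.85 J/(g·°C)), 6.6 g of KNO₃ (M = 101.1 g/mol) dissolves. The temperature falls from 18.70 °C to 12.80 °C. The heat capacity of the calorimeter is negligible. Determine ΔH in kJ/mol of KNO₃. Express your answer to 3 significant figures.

|ΔT| = |12.80 − 18.70| = 5.90 °C
|q_surr| = (88.3 × 3.85) × 5.90 = 339.955 × 5.90 = 2006 J
n(KNO₃) = 6.6 / 101.1 = 0.06528 mol
Temperature fell, so q_rxn = +|q_surr| = 2.006 kJ
ΔH = q_rxn / n = 30.73 kJ/mol

ΔH = 30.7 kJ/mol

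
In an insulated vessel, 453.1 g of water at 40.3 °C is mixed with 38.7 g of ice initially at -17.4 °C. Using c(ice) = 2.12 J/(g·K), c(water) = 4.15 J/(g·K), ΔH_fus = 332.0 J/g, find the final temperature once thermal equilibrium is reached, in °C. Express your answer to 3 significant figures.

Heat to bring ice to 0 °C and melt it: q₁ = 38.7×2.12×17.4 + 38.7×332.0 = 14276 J
Heat the water can supply cooling to 0 °C: 453.1×4.15×40.3 = 75778.7 J > q₁, so all ice melts.
Energy balance: 453.1×4.15×(40.3 − T) = 14276 + 38.7×4.15×(T − 0)
1880.365(40.3 − T) = 14276 + 160.605 T
75778.7 − 14276 = 2040.970 T
T = 61502.7 / 2040.970 = 30.13 °C

T_f = 30.1 °C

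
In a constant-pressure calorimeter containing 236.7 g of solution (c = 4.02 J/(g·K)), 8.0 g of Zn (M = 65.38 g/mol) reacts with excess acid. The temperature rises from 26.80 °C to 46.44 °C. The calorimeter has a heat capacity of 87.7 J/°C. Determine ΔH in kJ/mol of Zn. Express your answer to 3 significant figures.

ΔH = -167 kJ/mol

|ΔT| = |46.44 − 26.80| = 19.64 °C
|q_surr| = (236.7 × 4.02 + 87.7) × 19.64 = 1039.234 × 19.64 = 20410 J
n(Zn) = 8.0 / 65.38 = 0.1224 mol
Temperature rose, so q_rxn = −|q_surr| = -20.41 kJ
ΔH = q_rxn / n = -166.7 kJ/mol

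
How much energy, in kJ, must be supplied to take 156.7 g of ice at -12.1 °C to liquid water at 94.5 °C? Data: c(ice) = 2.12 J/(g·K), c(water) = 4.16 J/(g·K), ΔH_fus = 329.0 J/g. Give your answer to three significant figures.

q1 (heat ice -12.1→0.0 °C): 156.7 × 2.12 × 12.1 = 4020 J
q2 (melt at 0 °C): 156.7 × 329.0 = 51554 J
q3 (heat water 0.0→94.5 °C): 156.7 × 4.16 × 94.5 = 61602 J
Total: 4020 + 51554 + 61602 = 117176 J = 117 kJ

q = 117 kJ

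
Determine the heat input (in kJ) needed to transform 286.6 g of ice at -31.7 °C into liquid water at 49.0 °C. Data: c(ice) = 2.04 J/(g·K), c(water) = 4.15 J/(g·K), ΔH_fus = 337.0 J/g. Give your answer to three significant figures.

q = 173 kJ

q1 (heat ice -31.7→0.0 °C): 286.6 × 2.04 × 31.7 = 18534 J
q2 (melt at 0 °C): 286.6 × 337.0 = 96584 J
q3 (heat water 0.0→49.0 °C): 286.6 × 4.15 × 49.0 = 58280 J
Total: 18534 + 96584 + 58280 = 173398 J = 173 kJ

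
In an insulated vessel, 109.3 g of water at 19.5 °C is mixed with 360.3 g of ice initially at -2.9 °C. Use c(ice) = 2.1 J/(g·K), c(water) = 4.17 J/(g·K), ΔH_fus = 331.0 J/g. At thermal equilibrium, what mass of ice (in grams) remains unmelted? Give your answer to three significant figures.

Heat to warm all ice to 0 °C: 360.3×2.1×2.9 = 2194.2 J
Heat released by water cooling to 0 °C: 109.3×4.17×19.5 = 8887.7 J
8887.7 J < 2194.2 + 360.3×331.0 = 121453.5 J, so not all ice melts; final T = 0 °C.
Heat left for melting: 8887.7 − 2194.2 = 6693.5 J
Mass melted = 6693.5 / 331.0 = 20.22 g
Ice remaining = 360.3 − 20.22 = 340.08 g

m_ice remaining = 340 g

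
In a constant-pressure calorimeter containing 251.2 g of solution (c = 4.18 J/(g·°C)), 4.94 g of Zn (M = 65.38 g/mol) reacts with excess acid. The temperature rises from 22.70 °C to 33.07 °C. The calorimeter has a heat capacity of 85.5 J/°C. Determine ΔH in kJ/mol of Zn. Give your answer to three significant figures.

ΔH = -156 kJ/mol

|ΔT| = |33.07 − 22.70| = 10.37 °C
|q_surr| = (251.2 × 4.18 + 85.5) × 10.37 = 1135.516 × 10.37 = 11780 J
n(Zn) = 4.94 / 65.38 = 0.07556 mol
Temperature rose, so q_rxn = −|q_surr| = -11.78 kJ
ΔH = q_rxn / n = -155.9 kJ/mol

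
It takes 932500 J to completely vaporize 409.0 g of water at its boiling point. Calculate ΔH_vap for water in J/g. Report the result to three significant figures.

ΔH_vap = q / m = 932500 / 409.0 = 2280 J/g

ΔH_vap = 2280 J/g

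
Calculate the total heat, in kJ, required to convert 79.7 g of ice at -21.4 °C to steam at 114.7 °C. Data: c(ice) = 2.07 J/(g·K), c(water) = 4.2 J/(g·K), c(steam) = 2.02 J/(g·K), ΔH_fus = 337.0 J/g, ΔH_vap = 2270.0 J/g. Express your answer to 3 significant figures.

q = 247 kJ

q1 (heat ice -21.4→0.0 °C): 79.7 × 2.07 × 21.4 = 3531 J
q2 (melt at 0 °C): 79.7 × 337.0 = 26859 J
q3 (heat water 0.0→100.0 °C): 79.7 × 4.2 × 100.0 = 33474 J
q4 (vaporize at 100 °C): 79.7 × 2270.0 = 180919 J
q5 (heat steam 100.0→114.7 °C): 79.7 × 2.02 × 14.7 = 2367 J
Total: 3531 + 26859 + 33474 + 180919 + 2367 = 247150 J = 247 kJ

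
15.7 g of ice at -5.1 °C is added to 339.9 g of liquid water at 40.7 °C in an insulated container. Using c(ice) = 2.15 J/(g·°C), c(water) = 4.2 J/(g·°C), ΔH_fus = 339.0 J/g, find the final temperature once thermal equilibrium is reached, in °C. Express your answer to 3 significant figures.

T_f = 35.2 °C

Heat to bring ice to 0 °C and melt it: q₁ = 15.7×2.15×5.1 + 15.7×339.0 = 5494.5 J
Heat the water can supply cooling to 0 °C: 339.9×4.2×40.7 = 58102.5 J > q₁, so all ice melts.
Energy balance: 339.9×4.2×(40.7 − T) = 5494.5 + 15.7×4.2×(T − 0)
1427.58(40.7 − T) = 5494.5 + 65.94 T
58102.5 − 5494.5 = 1493.52 T
T = 52608.0 / 1493.52 = 35.22 °C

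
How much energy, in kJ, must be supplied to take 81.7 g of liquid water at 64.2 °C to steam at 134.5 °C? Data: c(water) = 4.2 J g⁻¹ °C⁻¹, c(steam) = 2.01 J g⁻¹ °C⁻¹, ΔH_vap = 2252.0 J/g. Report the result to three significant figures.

q = 202 kJ

q1 (heat water 64.2→100.0 °C): 81.7 × 4.2 × 35.8 = 12284 J
q2 (vaporize at 100 °C): 81.7 × 2252.0 = 183988 J
q3 (heat steam 100.0→134.5 °C): 81.7 × 2.01 × 34.5 = 5665 J
Total: 12284 + 183988 + 5665 = 201937 J = 202 kJ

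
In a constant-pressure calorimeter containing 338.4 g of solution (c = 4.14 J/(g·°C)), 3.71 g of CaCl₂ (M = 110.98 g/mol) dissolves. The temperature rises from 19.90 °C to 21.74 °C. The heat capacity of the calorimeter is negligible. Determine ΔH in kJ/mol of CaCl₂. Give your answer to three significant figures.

|ΔT| = |21.74 − 19.90| = 1.84 °C
|q_surr| = (338.4 × 4.14) × 1.84 = 1400.976 × 1.84 = 2578 J
n(CaCl₂) = 3.71 / 110.98 = 0.03343 mol
Temperature rose, so q_rxn = −|q_surr| = -2.578 kJ
ΔH = q_rxn / n = -77.12 kJ/mol

ΔH = -77.1 kJ/mol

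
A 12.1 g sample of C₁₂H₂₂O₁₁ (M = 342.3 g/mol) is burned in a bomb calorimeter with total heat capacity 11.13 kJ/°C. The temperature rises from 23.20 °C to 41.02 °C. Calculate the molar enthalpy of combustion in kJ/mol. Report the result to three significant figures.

ΔT = 41.02 − 23.20 = 17.82 °C
q_cal = C_cal × ΔT = 11.13 × 17.82 = 198.3366 kJ
n = 12.1 / 342.3 = 0.03535 mol
q_rxn = −q_cal = -198.3366 kJ
ΔH = -198.3366 / 0.03535 = -5611 kJ/mol

ΔH = -5610 kJ/mol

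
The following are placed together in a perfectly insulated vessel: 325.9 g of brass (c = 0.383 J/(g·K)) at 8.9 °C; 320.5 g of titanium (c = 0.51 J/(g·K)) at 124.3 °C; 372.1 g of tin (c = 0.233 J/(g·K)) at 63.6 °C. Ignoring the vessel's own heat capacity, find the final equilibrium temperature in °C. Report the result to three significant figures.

T_f = 71.9 °C

Σ mᵢcᵢ(T − Tᵢ) = 0  ⇒  T = Σ mᵢcᵢTᵢ / Σ mᵢcᵢ
Σ mᵢcᵢ = 325.9×0.383 + 320.5×0.51 + 372.1×0.233 = 374.9740
Σ mᵢcᵢTᵢ = 124.8197×8.9 + 163.455×124.3 + 86.6993×63.6 = 26942
T = 26942 / 374.9740 = 71.85 °C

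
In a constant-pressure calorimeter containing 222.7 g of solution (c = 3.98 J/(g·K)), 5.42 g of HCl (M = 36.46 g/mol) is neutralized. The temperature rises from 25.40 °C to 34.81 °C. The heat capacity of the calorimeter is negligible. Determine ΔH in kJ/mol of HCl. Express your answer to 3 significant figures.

ΔH = -56.1 kJ/mol

|ΔT| = |34.81 − 25.40| = 9.41 °C
|q_surr| = (222.7 × 3.98) × 9.41 = 886.346 × 9.41 = 8341 J
n(HCl) = 5.42 / 36.46 = 0.1487 mol
Temperature rose, so q_rxn = −|q_surr| = -8.341 kJ
ΔH = q_rxn / n = -56.09 kJ/mol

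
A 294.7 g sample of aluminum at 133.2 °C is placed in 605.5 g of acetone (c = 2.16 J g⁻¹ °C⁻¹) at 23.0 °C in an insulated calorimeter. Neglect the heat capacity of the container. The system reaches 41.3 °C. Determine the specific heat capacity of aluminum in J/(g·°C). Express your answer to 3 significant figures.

q_gained = (605.5 × 2.16) × (41.3 − 23.0) = 23930 J
q_lost = 294.7 × c × (133.2 − 41.3) = 27082.93 c
Set equal: c = 23930 / 27082.93 = 0.884 J/(g·°C)

c = 0.884 J/(g·°C)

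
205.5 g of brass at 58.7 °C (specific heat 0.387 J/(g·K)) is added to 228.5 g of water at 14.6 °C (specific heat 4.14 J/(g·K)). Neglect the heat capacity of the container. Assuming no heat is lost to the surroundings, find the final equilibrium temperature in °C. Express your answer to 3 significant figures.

T_f = 18.0 °C

Heat lost by brass = heat gained by water.
(205.5)(0.387)(58.7 − T) = (228.5)(4.14)(T − 14.6)
79.5285 (58.7 − T) = 945.99 (T − 14.6)
4668.3 − 79.5285 T = 945.99 T − 13811
18479.3 = 1025.5185 T
T = 18.02 °C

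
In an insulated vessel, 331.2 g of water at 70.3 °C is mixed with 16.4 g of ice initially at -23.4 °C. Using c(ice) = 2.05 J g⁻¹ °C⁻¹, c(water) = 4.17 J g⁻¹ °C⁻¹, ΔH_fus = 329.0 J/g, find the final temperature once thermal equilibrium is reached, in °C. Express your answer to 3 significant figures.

T_f = 62.7 °C

Heat to bring ice to 0 °C and melt it: q₁ = 16.4×2.05×23.4 + 16.4×329.0 = 6182.3 J
Heat the water can supply cooling to 0 °C: 331.2×4.17×70.3 = 97091.6 J > q₁, so all ice melts.
Energy balance: 331.2×4.17×(70.3 − T) = 6182.3 + 16.4×4.17×(T − 0)
1381.104(70.3 − T) = 6182.3 + 68.388 T
97091.6 − 6182.3 = 1449.492 T
T = 90909.3 / 1449.492 = 62.72 °C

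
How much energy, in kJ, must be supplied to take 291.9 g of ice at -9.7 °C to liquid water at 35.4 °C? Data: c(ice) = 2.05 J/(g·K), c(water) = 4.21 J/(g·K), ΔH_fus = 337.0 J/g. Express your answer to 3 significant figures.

q = 148 kJ

q1 (heat ice -9.7→0.0 °C): 291.9 × 2.05 × 9.7 = 5804 J
q2 (melt at 0 °C): 291.9 × 337.0 = 98370 J
q3 (heat water 0.0→35.4 °C): 291.9 × 4.21 × 35.4 = 43503 J
Total: 5804 + 98370 + 43503 = 147677 J = 148 kJ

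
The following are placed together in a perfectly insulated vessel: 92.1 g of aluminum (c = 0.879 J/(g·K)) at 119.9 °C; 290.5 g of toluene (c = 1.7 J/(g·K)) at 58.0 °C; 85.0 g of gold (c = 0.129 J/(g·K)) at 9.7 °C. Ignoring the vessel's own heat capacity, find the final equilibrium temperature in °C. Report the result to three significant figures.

Σ mᵢcᵢ(T − Tᵢ) = 0  ⇒  T = Σ mᵢcᵢTᵢ / Σ mᵢcᵢ
Σ mᵢcᵢ = 92.1×0.879 + 290.5×1.7 + 85.0×0.129 = 585.7709
Σ mᵢcᵢTᵢ = 80.9559×119.9 + 493.85×58.0 + 10.965×9.7 = 38456
T = 38456 / 585.7709 = 65.65 °C

T_f = 65.7 °C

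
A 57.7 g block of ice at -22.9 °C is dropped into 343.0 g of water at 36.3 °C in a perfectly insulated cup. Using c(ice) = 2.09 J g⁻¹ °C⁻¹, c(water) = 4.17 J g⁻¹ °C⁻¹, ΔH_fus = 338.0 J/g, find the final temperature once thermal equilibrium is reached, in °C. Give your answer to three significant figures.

T_f = 17.7 °C

Heat to bring ice to 0 °C and melt it: q₁ = 57.7×2.09×22.9 + 57.7×338.0 = 22264 J
Heat the water can supply cooling to 0 °C: 343.0×4.17×36.3 = 51920.3 J > q₁, so all ice melts.
Energy balance: 343.0×4.17×(36.3 − T) = 22264 + 57.7×4.17×(T − 0)
1430.31(36.3 − T) = 22264 + 240.609 T
51920.3 − 22264 = 1670.919 T
T = 29656.3 / 1670.919 = 17.748 °C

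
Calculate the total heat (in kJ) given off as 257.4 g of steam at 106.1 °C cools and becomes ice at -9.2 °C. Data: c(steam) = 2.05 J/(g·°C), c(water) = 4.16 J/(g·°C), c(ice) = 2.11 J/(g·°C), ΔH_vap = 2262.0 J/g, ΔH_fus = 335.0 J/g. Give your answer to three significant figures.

q1 (cool steam 106.1→100 °C): 257.4 × 2.05 × 6.1 = 3219 J
q2 (condense at 100 °C): 257.4 × 2262.0 = 582239 J
q3 (cool water 100→0 °C): 257.4 × 4.16 × 100.0 = 107078 J
q4 (freeze at 0 °C): 257.4 × 335.0 = 86229 J
q5 (cool ice 0→-9.2 °C): 257.4 × 2.11 × 9.2 = 4997 J
Total: 3219 + 582239 + 107078 + 86229 + 4997 = 783762 J = 784 kJ

q = 784 kJ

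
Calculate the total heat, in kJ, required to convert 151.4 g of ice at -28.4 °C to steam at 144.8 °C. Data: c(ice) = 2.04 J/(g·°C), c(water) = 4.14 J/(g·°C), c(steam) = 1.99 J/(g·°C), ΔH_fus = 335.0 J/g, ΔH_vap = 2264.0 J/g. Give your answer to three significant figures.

q = 478 kJ

q1 (heat ice -28.4→0.0 °C): 151.4 × 2.04 × 28.4 = 8772 J
q2 (melt at 0 °C): 151.4 × 335.0 = 50719 J
q3 (heat water 0.0→100.0 °C): 151.4 × 4.14 × 100.0 = 62680 J
q4 (vaporize at 100 °C): 151.4 × 2264.0 = 342770 J
q5 (heat steam 100.0→144.8 °C): 151.4 × 1.99 × 44.8 = 13498 J
Total: 8772 + 50719 + 62680 + 342770 + 13498 = 478439 J = 478 kJ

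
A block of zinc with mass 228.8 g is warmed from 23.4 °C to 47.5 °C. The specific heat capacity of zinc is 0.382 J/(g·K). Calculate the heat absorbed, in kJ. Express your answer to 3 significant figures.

q = 2.11 kJ

q = m c ΔT = 228.8 × 0.382 × (47.5 − 23.4)
q = 228.8 × 0.382 × 24.1 = 2106 J = 2.11 kJ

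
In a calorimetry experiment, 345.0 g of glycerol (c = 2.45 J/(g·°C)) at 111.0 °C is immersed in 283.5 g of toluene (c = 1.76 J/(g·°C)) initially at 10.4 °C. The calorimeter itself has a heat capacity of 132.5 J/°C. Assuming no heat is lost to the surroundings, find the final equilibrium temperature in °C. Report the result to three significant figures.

Heat lost by glycerol = heat gained by toluene + calorimeter.
(345.0)(2.45)(111.0 − T) = [(283.5)(1.76) + 132.5](T − 10.4)
845.25 (111.0 − T) = 631.46 (T − 10.4)
93823 − 845.25 T = 631.46 T − 6567.2
100390.2 = 1476.71 T
T = 67.98 °C

T_f = 68.0 °C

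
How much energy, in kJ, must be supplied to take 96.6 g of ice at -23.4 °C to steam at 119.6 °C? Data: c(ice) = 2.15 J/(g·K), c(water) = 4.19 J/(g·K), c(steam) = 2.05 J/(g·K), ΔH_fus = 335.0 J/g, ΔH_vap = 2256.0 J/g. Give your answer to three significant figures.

q1 (heat ice -23.4→0.0 °C): 96.6 × 2.15 × 23.4 = 4860 J
q2 (melt at 0 °C): 96.6 × 335.0 = 32361 J
q3 (heat water 0.0→100.0 °C): 96.6 × 4.19 × 100.0 = 40475 J
q4 (vaporize at 100 °C): 96.6 × 2256.0 = 217930 J
q5 (heat steam 100.0→119.6 °C): 96.6 × 2.05 × 19.6 = 3881 J
Total: 4860 + 32361 + 40475 + 217930 + 3881 = 299507 J = 300 kJ

q = 300 kJ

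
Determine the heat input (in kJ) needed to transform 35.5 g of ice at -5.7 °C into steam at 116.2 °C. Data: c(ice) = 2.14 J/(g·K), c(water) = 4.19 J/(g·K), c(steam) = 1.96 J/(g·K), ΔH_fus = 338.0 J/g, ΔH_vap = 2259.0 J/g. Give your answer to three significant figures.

q1 (heat ice -5.7→0.0 °C): 35.5 × 2.14 × 5.7 = 433 J
q2 (melt at 0 °C): 35.5 × 338.0 = 11999 J
q3 (heat water 0.0→100.0 °C): 35.5 × 4.19 × 100.0 = 14875 J
q4 (vaporize at 100 °C): 35.5 × 2259.0 = 80195 J
q5 (heat steam 100.0→116.2 °C): 35.5 × 1.96 × 16.2 = 1127 J
Total: 433 + 11999 + 14875 + 80195 + 1127 = 108629 J = 109 kJ

q = 109 kJ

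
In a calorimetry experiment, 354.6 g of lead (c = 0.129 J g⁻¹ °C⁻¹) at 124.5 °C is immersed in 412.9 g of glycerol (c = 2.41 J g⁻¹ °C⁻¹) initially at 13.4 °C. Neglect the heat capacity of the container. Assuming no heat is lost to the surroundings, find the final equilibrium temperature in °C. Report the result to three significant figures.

Heat lost by lead = heat gained by glycerol.
(354.6)(0.129)(124.5 − T) = (412.9)(2.41)(T − 13.4)
45.7434 (124.5 − T) = 995.089 (T − 13.4)
5695.1 − 45.7434 T = 995.089 T − 13334
19029.1 = 1040.8324 T
T = 18.28 °C

T_f = 18.3 °C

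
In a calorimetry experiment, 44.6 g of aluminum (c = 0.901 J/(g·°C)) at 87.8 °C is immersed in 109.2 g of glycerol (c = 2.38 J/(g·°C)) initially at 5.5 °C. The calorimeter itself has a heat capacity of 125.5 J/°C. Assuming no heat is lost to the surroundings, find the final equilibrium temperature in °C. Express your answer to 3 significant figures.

Heat lost by aluminum = heat gained by glycerol + calorimeter.
(44.6)(0.901)(87.8 − T) = [(109.2)(2.38) + 125.5](T − 5.5)
40.1846 (87.8 − T) = 385.396 (T − 5.5)
3528.2 − 40.1846 T = 385.396 T − 2119.7
5647.9 = 425.5806 T
T = 13.27 °C

T_f = 13.3 °C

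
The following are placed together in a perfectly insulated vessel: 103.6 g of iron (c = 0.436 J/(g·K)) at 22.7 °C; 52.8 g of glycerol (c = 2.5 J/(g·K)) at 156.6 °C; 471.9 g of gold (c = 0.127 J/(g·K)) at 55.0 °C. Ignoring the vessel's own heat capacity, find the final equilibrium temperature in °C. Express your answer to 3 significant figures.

T_f = 105 °C

Σ mᵢcᵢ(T − Tᵢ) = 0  ⇒  T = Σ mᵢcᵢTᵢ / Σ mᵢcᵢ
Σ mᵢcᵢ = 103.6×0.436 + 52.8×2.5 + 471.9×0.127 = 237.1009
Σ mᵢcᵢTᵢ = 45.1696×22.7 + 132×156.6 + 59.9313×55.0 = 24993
T = 24993 / 237.1009 = 105.4 °C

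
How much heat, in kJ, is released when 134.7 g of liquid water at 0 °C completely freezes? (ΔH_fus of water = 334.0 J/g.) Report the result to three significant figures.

q = m × ΔH_fus = 134.7 × 334.0 = 44990 J = 45.0 kJ

q = 45.0 kJ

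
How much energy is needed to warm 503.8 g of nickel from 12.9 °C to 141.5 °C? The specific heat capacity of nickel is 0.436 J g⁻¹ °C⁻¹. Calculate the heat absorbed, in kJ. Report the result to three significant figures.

q = 28.2 kJ

q = m c ΔT = 503.8 × 0.436 × (141.5 − 12.9)
q = 503.8 × 0.436 × 128.6 = 28248 J = 28.2 kJ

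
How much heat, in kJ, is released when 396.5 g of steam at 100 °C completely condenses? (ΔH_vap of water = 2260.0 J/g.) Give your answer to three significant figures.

q = 896 kJ

q = m × ΔH_vap = 396.5 × 2260.0 = 896100 J = 896 kJ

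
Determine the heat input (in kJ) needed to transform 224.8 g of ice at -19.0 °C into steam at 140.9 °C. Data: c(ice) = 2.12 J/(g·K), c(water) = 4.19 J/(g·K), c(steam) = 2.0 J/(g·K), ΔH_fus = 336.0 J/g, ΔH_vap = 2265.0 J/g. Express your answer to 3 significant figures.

q1 (heat ice -19.0→0.0 °C): 224.8 × 2.12 × 19.0 = 9055 J
q2 (melt at 0 °C): 224.8 × 336.0 = 75533 J
q3 (heat water 0.0→100.0 °C): 224.8 × 4.19 × 100.0 = 94191 J
q4 (vaporize at 100 °C): 224.8 × 2265.0 = 509172 J
q5 (heat steam 100.0→140.9 °C): 224.8 × 2.0 × 40.9 = 18389 J
Total: 9055 + 75533 + 94191 + 509172 + 18389 = 706340 J = 706 kJ

q = 706 kJ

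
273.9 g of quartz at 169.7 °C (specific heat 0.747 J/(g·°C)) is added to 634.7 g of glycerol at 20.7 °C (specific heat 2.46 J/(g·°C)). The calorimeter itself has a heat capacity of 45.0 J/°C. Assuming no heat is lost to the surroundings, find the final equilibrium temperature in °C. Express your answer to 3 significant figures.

Heat lost by quartz = heat gained by glycerol + calorimeter.
(273.9)(0.747)(169.7 − T) = [(634.7)(2.46) + 45.0](T − 20.7)
204.6033 (169.7 − T) = 1606.362 (T − 20.7)
34721 − 204.6033 T = 1606.362 T − 33252
67973 = 1810.9653 T
T = 37.53 °C

T_f = 37.5 °C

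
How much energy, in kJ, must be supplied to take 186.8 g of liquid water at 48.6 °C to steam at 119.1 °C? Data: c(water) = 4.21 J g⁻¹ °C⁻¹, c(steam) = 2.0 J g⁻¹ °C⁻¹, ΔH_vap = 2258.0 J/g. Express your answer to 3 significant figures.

q = 469 kJ

q1 (heat water 48.6→100.0 °C): 186.8 × 4.21 × 51.4 = 40422 J
q2 (vaporize at 100 °C): 186.8 × 2258.0 = 421794 J
q3 (heat steam 100.0→119.1 °C): 186.8 × 2.0 × 19.1 = 7136 J
Total: 40422 + 421794 + 7136 = 469352 J = 469 kJ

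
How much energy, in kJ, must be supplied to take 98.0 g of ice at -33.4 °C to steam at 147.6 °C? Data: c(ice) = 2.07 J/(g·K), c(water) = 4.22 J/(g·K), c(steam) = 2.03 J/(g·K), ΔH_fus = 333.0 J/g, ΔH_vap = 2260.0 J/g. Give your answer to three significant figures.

q1 (heat ice -33.4→0.0 °C): 98.0 × 2.07 × 33.4 = 6776 J
q2 (melt at 0 °C): 98.0 × 333.0 = 32634 J
q3 (heat water 0.0→100.0 °C): 98.0 × 4.22 × 100.0 = 41356 J
q4 (vaporize at 100 °C): 98.0 × 2260.0 = 221480 J
q5 (heat steam 100.0→147.6 °C): 98.0 × 2.03 × 47.6 = 9470 J
Total: 6776 + 32634 + 41356 + 221480 + 9470 = 311716 J = 312 kJ

q = 312 kJ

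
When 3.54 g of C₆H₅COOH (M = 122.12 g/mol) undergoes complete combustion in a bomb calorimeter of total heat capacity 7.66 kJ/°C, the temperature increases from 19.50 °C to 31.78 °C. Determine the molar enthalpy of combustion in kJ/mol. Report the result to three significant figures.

ΔT = 31.78 − 19.50 = 12.28 °C
q_cal = C_cal × ΔT = 7.66 × 12.28 = 94.0648 kJ
n = 3.54 / 122.12 = 0.02899 mol
q_rxn = −q_cal = -94.0648 kJ
ΔH = -94.0648 / 0.02899 = -3244.7 kJ/mol

ΔH = -3240 kJ/mol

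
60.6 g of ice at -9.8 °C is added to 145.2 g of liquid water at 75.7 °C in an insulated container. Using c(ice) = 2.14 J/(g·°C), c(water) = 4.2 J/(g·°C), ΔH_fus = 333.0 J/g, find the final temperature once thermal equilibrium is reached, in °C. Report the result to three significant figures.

T_f = 28.6 °C

Heat to bring ice to 0 °C and melt it: q₁ = 60.6×2.14×9.8 + 60.6×333.0 = 21451 J
Heat the water can supply cooling to 0 °C: 145.2×4.2×75.7 = 46164.9 J > q₁, so all ice melts.
Energy balance: 145.2×4.2×(75.7 − T) = 21451 + 60.6×4.2×(T − 0)
609.84(75.7 − T) = 21451 + 254.52 T
46164.9 − 21451 = 864.36 T
T = 24713.9 / 864.36 = 28.59 °C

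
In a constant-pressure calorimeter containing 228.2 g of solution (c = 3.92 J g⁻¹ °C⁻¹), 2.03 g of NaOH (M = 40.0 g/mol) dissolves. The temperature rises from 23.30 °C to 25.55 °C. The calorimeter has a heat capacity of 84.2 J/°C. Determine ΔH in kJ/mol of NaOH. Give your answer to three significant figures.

ΔH = -43.4 kJ/mol

|ΔT| = |25.55 − 23.30| = 2.25 °C
|q_surr| = (228.2 × 3.92 + 84.2) × 2.25 = 978.744 × 2.25 = 2202 J
n(NaOH) = 2.03 / 40.0 = 0.05075 mol
Temperature rose, so q_rxn = −|q_surr| = -2.202 kJ
ΔH = q_rxn / n = -43.39 kJ/mol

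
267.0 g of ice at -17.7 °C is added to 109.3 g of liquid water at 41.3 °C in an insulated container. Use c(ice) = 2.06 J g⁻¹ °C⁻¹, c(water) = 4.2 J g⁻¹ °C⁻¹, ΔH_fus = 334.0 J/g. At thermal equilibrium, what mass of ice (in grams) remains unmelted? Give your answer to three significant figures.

Heat to warm all ice to 0 °C: 267.0×2.06×17.7 = 9735.4 J
Heat released by water cooling to 0 °C: 109.3×4.2×41.3 = 18959 J
18959 J < 9735.4 + 267.0×334.0 = 98913.4 J, so not all ice melts; final T = 0 °C.
Heat left for melting: 18959 − 9735.4 = 9223.6 J
Mass melted = 9223.6 / 334.0 = 27.62 g
Ice remaining = 267.0 − 27.62 = 239.38 g

m_ice remaining = 239 g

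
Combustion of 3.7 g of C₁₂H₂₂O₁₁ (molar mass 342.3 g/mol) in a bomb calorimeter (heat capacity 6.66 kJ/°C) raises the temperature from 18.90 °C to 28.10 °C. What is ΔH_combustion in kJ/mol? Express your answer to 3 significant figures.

ΔH = -5670 kJ/mol

ΔT = 28.10 − 18.90 = 9.20 °C
q_cal = C_cal × ΔT = 6.66 × 9.20 = 61.272 kJ
n = 3.7 / 342.3 = 0.01081 mol
q_rxn = −q_cal = -61.272 kJ
ΔH = -61.272 / 0.01081 = -5668 kJ/mol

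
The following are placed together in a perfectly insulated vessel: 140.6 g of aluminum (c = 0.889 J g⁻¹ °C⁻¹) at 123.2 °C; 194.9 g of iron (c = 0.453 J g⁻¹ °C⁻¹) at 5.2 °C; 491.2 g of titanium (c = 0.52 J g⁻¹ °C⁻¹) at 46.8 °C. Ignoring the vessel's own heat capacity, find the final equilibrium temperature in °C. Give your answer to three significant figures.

T_f = 59.3 °C

Σ mᵢcᵢ(T − Tᵢ) = 0  ⇒  T = Σ mᵢcᵢTᵢ / Σ mᵢcᵢ
Σ mᵢcᵢ = 140.6×0.889 + 194.9×0.453 + 491.2×0.52 = 468.7071
Σ mᵢcᵢTᵢ = 124.9934×123.2 + 88.2897×5.2 + 255.424×46.8 = 27812
T = 27812 / 468.7071 = 59.34 °C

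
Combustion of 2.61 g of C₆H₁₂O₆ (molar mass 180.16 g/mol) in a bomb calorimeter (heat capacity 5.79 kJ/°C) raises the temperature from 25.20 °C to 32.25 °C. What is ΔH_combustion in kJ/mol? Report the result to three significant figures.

ΔT = 32.25 − 25.20 = 7.05 °C
q_cal = C_cal × ΔT = 5.79 × 7.05 = 40.8195 kJ
n = 2.61 / 180.16 = 0.01449 mol
q_rxn = −q_cal = -40.8195 kJ
ΔH = -40.8195 / 0.01449 = -2817 kJ/mol

ΔH = -2820 kJ/mol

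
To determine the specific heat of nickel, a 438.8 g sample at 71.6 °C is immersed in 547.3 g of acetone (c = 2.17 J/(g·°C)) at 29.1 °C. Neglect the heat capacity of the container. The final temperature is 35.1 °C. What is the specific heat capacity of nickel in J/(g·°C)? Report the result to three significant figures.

q_gained = (547.3 × 2.17) × (35.1 − 29.1) = 7126 J
q_lost = 438.8 × c × (71.6 − 35.1) = 16016.2 c
Set equal: c = 7126 / 16016.2 = 0.445 J/(g·°C)

c = 0.445 J/(g·°C)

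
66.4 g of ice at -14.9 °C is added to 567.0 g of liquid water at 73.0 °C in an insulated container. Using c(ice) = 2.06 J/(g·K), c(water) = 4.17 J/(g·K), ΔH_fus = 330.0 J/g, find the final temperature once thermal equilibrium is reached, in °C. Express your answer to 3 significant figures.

T_f = 56.3 °C

Heat to bring ice to 0 °C and melt it: q₁ = 66.4×2.06×14.9 + 66.4×330.0 = 23950 J
Heat the water can supply cooling to 0 °C: 567.0×4.17×73.0 = 172600 J > q₁, so all ice melts.
Energy balance: 567.0×4.17×(73.0 − T) = 23950 + 66.4×4.17×(T − 0)
2364.39(73.0 − T) = 23950 + 276.888 T
172600 − 23950 = 2641.278 T
T = 148650 / 2641.278 = 56.28 °C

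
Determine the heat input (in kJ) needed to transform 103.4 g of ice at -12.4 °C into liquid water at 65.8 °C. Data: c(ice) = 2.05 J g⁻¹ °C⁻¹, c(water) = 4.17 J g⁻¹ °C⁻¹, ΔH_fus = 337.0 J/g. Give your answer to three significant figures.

q = 65.8 kJ

q1 (heat ice -12.4→0.0 °C): 103.4 × 2.05 × 12.4 = 2628 J
q2 (melt at 0 °C): 103.4 × 337.0 = 34846 J
q3 (heat water 0.0→65.8 °C): 103.4 × 4.17 × 65.8 = 28372 J
Total: 2628 + 34846 + 28372 = 65846 J = 65.8 kJ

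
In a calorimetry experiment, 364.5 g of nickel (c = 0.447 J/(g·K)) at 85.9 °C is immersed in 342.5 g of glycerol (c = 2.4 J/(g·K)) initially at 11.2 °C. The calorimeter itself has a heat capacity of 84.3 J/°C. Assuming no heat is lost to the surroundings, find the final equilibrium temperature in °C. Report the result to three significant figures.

Heat lost by nickel = heat gained by glycerol + calorimeter.
(364.5)(0.447)(85.9 − T) = [(342.5)(2.4) + 84.3](T − 11.2)
162.9315 (85.9 − T) = 906.3 (T − 11.2)
13996 − 162.9315 T = 906.3 T − 10151
24147 = 1069.2315 T
T = 22.58 °C

T_f = 22.6 °C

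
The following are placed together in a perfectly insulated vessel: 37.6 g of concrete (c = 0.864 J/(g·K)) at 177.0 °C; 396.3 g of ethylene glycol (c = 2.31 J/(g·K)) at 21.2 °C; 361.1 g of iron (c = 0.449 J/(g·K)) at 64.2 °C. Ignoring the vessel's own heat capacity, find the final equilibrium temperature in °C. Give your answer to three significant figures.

T_f = 32.0 °C

Σ mᵢcᵢ(T − Tᵢ) = 0  ⇒  T = Σ mᵢcᵢTᵢ / Σ mᵢcᵢ
Σ mᵢcᵢ = 37.6×0.864 + 396.3×2.31 + 361.1×0.449 = 1110.0733
Σ mᵢcᵢTᵢ = 32.4864×177.0 + 915.453×21.2 + 162.1339×64.2 = 35567
T = 35567 / 1110.0733 = 32.04 °C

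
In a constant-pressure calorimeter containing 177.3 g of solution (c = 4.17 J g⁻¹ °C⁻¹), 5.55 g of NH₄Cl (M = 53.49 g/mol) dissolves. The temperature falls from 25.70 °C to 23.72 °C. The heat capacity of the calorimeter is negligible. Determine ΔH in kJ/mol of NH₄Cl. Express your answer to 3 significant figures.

|ΔT| = |23.72 − 25.70| = 1.98 °C
|q_surr| = (177.3 × 4.17) × 1.98 = 739.341 × 1.98 = 1464 J
n(NH₄Cl) = 5.55 / 53.49 = 0.1038 mol
Temperature fell, so q_rxn = +|q_surr| = 1.464 kJ
ΔH = q_rxn / n = 14.10 kJ/mol

ΔH = 14.1 kJ/mol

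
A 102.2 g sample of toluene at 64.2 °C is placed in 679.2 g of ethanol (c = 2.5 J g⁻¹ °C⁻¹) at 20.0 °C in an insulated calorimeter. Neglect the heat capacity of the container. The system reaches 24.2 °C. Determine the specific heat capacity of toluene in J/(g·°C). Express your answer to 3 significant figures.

q_gained = (679.2 × 2.5) × (24.2 − 20.0) = 7132 J
q_lost = 102.2 × c × (64.2 − 24.2) = 4088 c
Set equal: c = 7132 / 4088 = 1.74 J/(g·°C)

c = 1.74 J/(g·°C)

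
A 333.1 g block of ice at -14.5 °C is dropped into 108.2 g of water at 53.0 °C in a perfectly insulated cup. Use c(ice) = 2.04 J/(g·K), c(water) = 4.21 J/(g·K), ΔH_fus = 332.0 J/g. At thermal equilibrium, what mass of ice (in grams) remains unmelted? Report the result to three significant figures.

m_ice remaining = 290 g

Heat to warm all ice to 0 °C: 333.1×2.04×14.5 = 9853.1 J
Heat released by water cooling to 0 °C: 108.2×4.21×53.0 = 24143 J
24143 J < 9853.1 + 333.1×332.0 = 120442.3 J, so not all ice melts; final T = 0 °C.
Heat left for melting: 24143 − 9853.1 = 14289.9 J
Mass melted = 14289.9 / 332.0 = 43.04 g
Ice remaining = 333.1 − 43.04 = 290.06 g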